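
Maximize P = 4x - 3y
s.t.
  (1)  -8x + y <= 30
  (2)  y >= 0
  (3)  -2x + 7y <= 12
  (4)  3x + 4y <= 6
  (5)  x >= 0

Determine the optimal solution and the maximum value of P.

Corner points and P = 4x - 3y:
  (2, 0) → P = 8
  (0, 0) → P = 0
  (0, 3/2) → P = -9/2

At the optimal vertex, y = 0 and 3x + 4y = 6.
Solving simultaneously gives x = 2, y = 0.

x = 2, y = 0, maximum P = 8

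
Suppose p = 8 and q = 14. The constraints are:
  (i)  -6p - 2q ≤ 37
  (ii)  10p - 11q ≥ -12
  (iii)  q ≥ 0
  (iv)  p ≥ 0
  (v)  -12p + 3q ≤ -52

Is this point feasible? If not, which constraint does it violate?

Constraint (ii): 10p - 11q = -74, which is not ≥ -12. All other constraints are satisfied.

not feasible — violates (ii)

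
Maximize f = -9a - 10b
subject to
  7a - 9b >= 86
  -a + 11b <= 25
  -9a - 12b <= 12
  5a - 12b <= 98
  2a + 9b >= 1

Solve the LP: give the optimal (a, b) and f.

Extreme points and f = -9a - 10b:
  (1171/68, 261/68) → f = -13149/68
  (29/3, -55/27) → f = -1799/27
  (1378/43, 223/43) → f = -14632/43
  (298/23, -191/69) → f = -6136/69

The binding constraints are 7a - 9b = 86 and 2a + 9b = 1.
Solving simultaneously gives a = 29/3, b = -55/27.

a = 29/3, b = -55/27, maximum f = -1799/27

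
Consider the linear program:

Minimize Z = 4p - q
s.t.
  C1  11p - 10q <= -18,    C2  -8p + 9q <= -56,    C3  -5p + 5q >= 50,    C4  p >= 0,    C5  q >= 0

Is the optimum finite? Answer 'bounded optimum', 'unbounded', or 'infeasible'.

The boundaries 11p - 10q = -18 and -5p + 5q = 50 meet at (82, 92), but that point violates -8p + 9q ≤ -56. Every candidate vertex is excluded by some other constraint, so the feasible region is empty.

infeasible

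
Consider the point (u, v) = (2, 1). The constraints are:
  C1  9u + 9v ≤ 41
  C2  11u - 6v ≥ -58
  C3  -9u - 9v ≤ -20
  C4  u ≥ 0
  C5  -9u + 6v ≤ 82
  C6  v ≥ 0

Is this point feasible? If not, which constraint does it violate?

C1: 27 ≤ 41 ✓
C2: 16 ≥ -58 ✓
C3: -27 ≤ -20 ✓
C4: 2 ≥ 0 ✓
C5: -12 ≤ 82 ✓
C6: 1 ≥ 0 ✓

feasible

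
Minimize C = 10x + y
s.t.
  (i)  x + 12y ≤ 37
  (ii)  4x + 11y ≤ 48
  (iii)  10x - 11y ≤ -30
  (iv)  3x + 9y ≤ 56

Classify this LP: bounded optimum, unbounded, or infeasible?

From the feasible point (47/131, 400/131), moving in the direction (-11, -10) keeps every constraint satisfied while C decreases without bound.

unbounded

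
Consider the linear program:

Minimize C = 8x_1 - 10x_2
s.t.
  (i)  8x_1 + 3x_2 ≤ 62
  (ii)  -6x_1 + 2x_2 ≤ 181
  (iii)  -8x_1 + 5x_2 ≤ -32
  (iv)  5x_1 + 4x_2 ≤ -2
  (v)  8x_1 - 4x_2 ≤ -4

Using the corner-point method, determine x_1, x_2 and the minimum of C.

x_1 = -37/2, x_2 = -36, minimum C = 212

The optimum lies where -8x_1 + 5x_2 = -32 and 8x_1 - 4x_2 = -4.
Solving simultaneously gives x_1 = -37/2, x_2 = -36.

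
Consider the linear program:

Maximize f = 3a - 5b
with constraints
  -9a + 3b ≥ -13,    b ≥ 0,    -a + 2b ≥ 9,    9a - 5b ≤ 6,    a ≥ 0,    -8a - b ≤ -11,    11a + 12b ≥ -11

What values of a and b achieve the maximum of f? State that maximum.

a = 53/15, b = 94/15, maximum f = -311/15

Corner points and f = 3a - 5b:
  (53/15, 94/15) → f = -311/15
  (13/17, 83/17) → f = -376/17
  (0, 11) → f = -55
The feasible region is unbounded (it extends along (0, 1), (1, 3)), but f strictly decreases along every unbounded feasible direction, so there is no improving ray and the maximum is attained at a vertex.

At the optimal vertex, -9a + 3b = -13 and -a + 2b = 9.
Solving simultaneously gives a = 53/15, b = 94/15.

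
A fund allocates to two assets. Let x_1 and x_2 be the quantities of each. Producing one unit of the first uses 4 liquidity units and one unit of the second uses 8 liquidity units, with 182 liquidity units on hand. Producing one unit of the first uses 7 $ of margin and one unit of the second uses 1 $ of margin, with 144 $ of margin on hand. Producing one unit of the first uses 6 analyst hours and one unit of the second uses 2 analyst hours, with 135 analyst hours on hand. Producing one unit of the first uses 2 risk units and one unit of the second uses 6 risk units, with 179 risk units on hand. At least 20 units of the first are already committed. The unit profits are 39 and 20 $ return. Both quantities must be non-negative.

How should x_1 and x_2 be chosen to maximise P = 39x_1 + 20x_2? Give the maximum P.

x_1 = 20, x_2 = 4, maximum P = 860

Extreme points and P = 39x_1 + 20x_2:
  (144/7, 0) → P = 5616/7
  (20, 0) → P = 780
  (20, 4) → P = 860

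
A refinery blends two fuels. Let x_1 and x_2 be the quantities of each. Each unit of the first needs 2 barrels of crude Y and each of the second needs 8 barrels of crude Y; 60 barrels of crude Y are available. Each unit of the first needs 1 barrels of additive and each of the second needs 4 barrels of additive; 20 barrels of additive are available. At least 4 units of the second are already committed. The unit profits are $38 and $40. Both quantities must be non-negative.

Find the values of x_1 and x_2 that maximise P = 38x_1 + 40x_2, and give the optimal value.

x_1 = 4, x_2 = 4, maximum P = 312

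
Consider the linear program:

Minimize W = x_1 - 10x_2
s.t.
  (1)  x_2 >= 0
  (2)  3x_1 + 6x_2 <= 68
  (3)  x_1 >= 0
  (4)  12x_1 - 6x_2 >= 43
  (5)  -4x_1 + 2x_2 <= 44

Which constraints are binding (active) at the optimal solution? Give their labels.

Feasible corners and W = x_1 - 10x_2:
  (68/3, 0) → W = 68/3
  (43/12, 0) → W = 43/12
  (37/5, 229/30) → W = -1034/15

The minimum is at (37/5, 229/30). Substituting into each constraint, equality holds for (2) and (4); the remaining constraints have slack.

(2) and (4)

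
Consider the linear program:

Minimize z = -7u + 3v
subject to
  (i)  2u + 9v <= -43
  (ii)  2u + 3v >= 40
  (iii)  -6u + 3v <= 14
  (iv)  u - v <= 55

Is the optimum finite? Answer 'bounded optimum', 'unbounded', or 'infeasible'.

bounded optimum

Corner points and z = -7u + 3v:
  (163/4, -83/6) → z = -1307/4
  (452/11, -153/11) → z = -3623/11
  (41, -14) → z = -329
The feasible region has finitely many vertices and no improving ray; the minimum is -3623/11 at (452/11, -153/11).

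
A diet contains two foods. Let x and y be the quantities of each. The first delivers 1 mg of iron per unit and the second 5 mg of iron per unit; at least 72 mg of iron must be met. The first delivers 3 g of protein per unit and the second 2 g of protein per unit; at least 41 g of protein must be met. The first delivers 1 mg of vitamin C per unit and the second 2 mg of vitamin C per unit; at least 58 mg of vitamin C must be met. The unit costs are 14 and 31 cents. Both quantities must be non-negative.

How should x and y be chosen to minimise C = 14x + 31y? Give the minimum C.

x = 146/3, y = 14/3, minimum C = 826

Extreme points and C = 14x + 31y:
  (0, 29) → C = 899
  (72, 0) → C = 1008
  (146/3, 14/3) → C = 826
The feasible region is unbounded (it extends along (0, 1), (1, 0)), but C strictly increases along every unbounded feasible direction, so there is no improving ray and the minimum is attained at a vertex.

The binding constraints are x + 5y = 72 and x + 2y = 58.
Solving simultaneously gives x = 146/3, y = 14/3.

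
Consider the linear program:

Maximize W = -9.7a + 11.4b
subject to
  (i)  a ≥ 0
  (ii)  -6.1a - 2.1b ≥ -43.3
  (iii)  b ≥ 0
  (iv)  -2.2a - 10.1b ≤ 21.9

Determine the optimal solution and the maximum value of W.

Corner points and W = -9.7a + 11.4b:
  (0, 433/21) → W = 8227/35
  (0, 0) → W = 0
  (433/61, 0) → W = -42001/610

The optimum lies where a = 0 and -6.1a - 2.1b = -43.3.
Solving simultaneously gives a = 0, b = 433/21.

a = 0, b = 433/21, maximum W = 8227/35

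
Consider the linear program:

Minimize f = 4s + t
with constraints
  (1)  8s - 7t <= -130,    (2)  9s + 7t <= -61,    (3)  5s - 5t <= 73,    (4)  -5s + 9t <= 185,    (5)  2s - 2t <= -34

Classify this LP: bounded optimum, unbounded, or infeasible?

unbounded

From the feasible point (-461/29, 340/29), moving in the direction (-2, -2) keeps every constraint satisfied while f decreases without bound.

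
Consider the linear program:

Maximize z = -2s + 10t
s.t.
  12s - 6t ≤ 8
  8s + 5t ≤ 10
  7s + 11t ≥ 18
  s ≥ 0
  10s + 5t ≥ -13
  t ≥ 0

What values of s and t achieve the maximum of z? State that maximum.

s = 0, t = 2, maximum z = 20

Corner points and z = -2s + 10t:
  (20/53, 74/53) → z = 700/53
  (0, 2) → z = 20
  (0, 18/11) → z = 180/11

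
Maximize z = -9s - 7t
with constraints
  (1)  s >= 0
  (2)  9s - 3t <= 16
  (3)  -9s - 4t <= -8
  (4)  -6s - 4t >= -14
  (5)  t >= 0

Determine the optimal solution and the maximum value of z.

s = 8/9, t = 0, maximum z = -8

Vertices and z = -9s - 7t:
  (0, 2) → z = -14
  (0, 7/2) → z = -49/2
  (53/27, 5/9) → z = -194/9
  (16/9, 0) → z = -16
  (8/9, 0) → z = -8

The optimum lies where -9s - 4t = -8 and t = 0.
Solving simultaneously gives s = 8/9, t = 0.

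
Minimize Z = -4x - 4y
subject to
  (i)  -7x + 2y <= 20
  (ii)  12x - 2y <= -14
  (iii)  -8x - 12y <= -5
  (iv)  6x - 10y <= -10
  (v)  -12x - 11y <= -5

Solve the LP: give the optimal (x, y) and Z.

Extreme points and Z = -4x - 4y:
  (6/5, 71/5) → Z = -308/5
  (-210/101, 275/101) → Z = -260/101
  (-12/13, 19/13) → Z = -28/13

The optimum lies where -7x + 2y = 20 and 12x - 2y = -14.
Solving simultaneously gives x = 6/5, y = 71/5.

x = 6/5, y = 71/5, minimum Z = -308/5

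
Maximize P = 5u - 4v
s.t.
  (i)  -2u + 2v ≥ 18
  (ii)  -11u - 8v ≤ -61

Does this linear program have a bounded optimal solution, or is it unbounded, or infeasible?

From the feasible point (-11/19, 160/19), moving in the direction (2, 2) keeps every constraint satisfied while P increases without bound.

unbounded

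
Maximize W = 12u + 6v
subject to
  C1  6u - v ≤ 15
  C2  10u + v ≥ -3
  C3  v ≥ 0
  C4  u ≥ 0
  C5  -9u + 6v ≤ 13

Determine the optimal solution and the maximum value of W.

u = 103/27, v = 71/9, maximum W = 838/9

Extreme points and W = 12u + 6v:
  (5/2, 0) → W = 30
  (103/27, 71/9) → W = 838/9
  (0, 0) → W = 0
  (0, 13/6) → W = 13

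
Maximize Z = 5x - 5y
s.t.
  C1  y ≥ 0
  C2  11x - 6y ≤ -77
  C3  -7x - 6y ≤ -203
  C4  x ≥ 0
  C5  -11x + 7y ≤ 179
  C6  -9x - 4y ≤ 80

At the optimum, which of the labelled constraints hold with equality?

C2 and C3

Feasible corners and Z = 5x - 5y:
  (7, 77/3) → Z = -280/3
  (535/11, 102) → Z = -2935/11
  (347/115, 3486/115) → Z = -3139/23

The maximum is at (7, 77/3). Substituting into each constraint, equality holds for C2 and C3; the remaining constraints have slack.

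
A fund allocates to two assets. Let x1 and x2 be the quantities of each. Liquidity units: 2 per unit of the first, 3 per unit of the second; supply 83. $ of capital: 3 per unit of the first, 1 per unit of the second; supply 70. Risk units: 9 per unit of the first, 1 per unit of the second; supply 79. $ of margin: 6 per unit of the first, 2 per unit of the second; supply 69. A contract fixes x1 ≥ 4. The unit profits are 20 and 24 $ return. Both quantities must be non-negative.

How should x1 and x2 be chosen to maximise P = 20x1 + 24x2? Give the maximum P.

x1 = 4, x2 = 45/2, maximum P = 620

Corner points and P = 20x1 + 24x2:
  (79/9, 0) → P = 1580/9
  (4, 0) → P = 80
  (89/12, 49/4) → P = 1327/3
  (4, 45/2) → P = 620

The binding constraints are 6x1 + 2x2 = 69 and x1 = 4.
Solving simultaneously gives x1 = 4, x2 = 45/2.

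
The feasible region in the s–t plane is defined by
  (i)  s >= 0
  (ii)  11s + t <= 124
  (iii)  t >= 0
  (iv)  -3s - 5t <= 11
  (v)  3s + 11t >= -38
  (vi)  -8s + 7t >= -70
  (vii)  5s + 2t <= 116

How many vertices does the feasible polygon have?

The feasible vertices (each the meet of two boundaries and inside every other half-plane) are:
  (0, 0)
  (0, 58)
  (938/85, 222/85)
  (132/17, 656/17)
  (35/4, 0)

5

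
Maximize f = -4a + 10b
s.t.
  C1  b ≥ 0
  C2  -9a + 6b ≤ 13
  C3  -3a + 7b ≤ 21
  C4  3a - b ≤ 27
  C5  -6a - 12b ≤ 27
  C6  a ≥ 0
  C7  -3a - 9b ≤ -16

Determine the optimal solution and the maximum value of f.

The optimum lies where -3a + 7b = 21 and 3a - b = 27.
Solving simultaneously gives a = 35/3, b = 8.

a = 35/3, b = 8, maximum f = 100/3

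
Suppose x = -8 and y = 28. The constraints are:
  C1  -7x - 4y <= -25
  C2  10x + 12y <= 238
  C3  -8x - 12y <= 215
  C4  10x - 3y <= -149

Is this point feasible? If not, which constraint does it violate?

not feasible — violates C2

Constraint C2: 10x + 12y = 256, which is not ≤ 238. All other constraints are satisfied.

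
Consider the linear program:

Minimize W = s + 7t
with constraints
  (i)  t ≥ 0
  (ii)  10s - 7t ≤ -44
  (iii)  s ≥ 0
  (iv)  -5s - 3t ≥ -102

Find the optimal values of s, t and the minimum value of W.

Corner points and W = s + 7t:
  (0, 44/7) → W = 44
  (582/65, 248/13) → W = 9262/65
  (0, 34) → W = 238

s = 0, t = 44/7, minimum W = 44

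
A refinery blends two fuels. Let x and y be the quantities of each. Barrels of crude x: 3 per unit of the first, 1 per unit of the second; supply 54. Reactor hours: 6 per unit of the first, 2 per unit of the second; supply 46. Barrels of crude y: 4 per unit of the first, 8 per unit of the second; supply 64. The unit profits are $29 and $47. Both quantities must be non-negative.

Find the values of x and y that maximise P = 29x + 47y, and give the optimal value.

x = 6, y = 5, maximum P = 409

Extreme points and P = 29x + 47y:
  (0, 0) → P = 0
  (0, 8) → P = 376
  (23/3, 0) → P = 667/3
  (6, 5) → P = 409

At the optimal vertex, 6x + 2y = 46 and 4x + 8y = 64.
Solving simultaneously gives x = 6, y = 5.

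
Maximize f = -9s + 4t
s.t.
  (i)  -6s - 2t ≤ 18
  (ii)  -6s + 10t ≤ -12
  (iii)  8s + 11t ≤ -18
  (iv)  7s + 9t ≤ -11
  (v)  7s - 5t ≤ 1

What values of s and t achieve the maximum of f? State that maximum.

Feasible corners and f = -9s + 4t:
  (-13/6, -5/2) → f = 19/2
  (-2, -3) → f = 6
  (-5/4, -39/20) → f = 69/20

s = -13/6, t = -5/2, maximum f = 19/2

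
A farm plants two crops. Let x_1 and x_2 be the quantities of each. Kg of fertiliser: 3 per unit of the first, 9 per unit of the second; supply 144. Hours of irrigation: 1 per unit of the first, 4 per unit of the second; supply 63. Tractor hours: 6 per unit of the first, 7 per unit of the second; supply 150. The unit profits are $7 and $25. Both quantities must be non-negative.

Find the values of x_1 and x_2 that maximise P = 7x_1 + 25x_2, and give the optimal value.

x_1 = 3, x_2 = 15, maximum P = 396

Extreme points and P = 7x_1 + 25x_2:
  (0, 0) → P = 0
  (0, 63/4) → P = 1575/4
  (25, 0) → P = 175
  (3, 15) → P = 396
  (114/11, 138/11) → P = 4248/11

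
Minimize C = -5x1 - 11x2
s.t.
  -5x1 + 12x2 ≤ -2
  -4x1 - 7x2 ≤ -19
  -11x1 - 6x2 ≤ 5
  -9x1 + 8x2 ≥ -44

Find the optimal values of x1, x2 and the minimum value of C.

Extreme points and C = -5x1 - 11x2:
  (242/83, 87/83) → C = -2167/83
  (128/17, 101/34) → C = -2391/34
  (92/19, -1/19) → C = -449/19

At the optimal vertex, -5x1 + 12x2 = -2 and -9x1 + 8x2 = -44.
Solving simultaneously gives x1 = 128/17, x2 = 101/34.

x1 = 128/17, x2 = 101/34, minimum C = -2391/34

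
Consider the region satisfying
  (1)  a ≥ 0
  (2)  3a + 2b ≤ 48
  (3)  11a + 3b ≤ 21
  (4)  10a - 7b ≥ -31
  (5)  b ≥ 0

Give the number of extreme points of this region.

4

Intersecting each pair of boundary lines and keeping only the points that satisfy every inequality leaves:
  (0, 31/7)
  (0, 0)
  (54/107, 551/107)
  (21/11, 0)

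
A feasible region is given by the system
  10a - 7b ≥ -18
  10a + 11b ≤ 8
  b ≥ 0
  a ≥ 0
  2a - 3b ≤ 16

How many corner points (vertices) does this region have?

3

Of the 10 pairwise boundary intersections, those satisfying every inequality are:
  (4/5, 0)
  (0, 8/11)
  (0, 0)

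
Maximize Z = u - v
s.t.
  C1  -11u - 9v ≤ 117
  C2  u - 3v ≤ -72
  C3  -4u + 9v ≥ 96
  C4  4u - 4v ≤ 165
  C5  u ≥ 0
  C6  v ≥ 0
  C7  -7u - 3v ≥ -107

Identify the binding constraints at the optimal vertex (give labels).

Corner points and Z = u - v:
  (0, 24) → Z = -24
  (35/8, 611/24) → Z = -253/12
  (0, 107/3) → Z = -107/3

The maximum is at (35/8, 611/24). Substituting into each constraint, equality holds for C2 and C7; the remaining constraints have slack.

C2 and C7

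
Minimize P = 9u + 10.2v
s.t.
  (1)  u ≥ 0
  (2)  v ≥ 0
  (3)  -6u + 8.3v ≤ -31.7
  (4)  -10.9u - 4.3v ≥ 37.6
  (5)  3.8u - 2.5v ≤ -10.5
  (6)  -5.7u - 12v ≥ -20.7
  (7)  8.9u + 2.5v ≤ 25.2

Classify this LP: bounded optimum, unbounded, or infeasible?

infeasible

The boundaries -5.7u - 12v = -20.7 and 8.9u + 2.5v = 25.2 meet at (1671/617, 1353/3085), but that point violates -6u + 8.3v ≤ -31.7. Every candidate vertex is excluded by some other constraint, so the feasible region is empty.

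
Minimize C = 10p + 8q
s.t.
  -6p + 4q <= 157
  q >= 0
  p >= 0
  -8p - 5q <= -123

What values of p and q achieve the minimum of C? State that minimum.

Extreme points and C = 10p + 8q:
  (0, 157/4) → C = 314
  (123/8, 0) → C = 615/4
  (0, 123/5) → C = 984/5
The feasible region is unbounded (it extends along (2, 3), (1, 0)), but C strictly increases along every unbounded feasible direction, so there is no improving ray and the minimum is attained at a vertex.

The optimum lies where q = 0 and -8p - 5q = -123.
Solving simultaneously gives p = 123/8, q = 0.

p = 123/8, q = 0, minimum C = 615/4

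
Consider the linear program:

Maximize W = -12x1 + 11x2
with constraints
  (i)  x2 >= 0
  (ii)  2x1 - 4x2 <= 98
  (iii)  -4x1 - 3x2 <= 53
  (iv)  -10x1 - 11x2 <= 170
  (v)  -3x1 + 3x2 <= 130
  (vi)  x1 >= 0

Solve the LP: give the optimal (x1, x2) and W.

x1 = 0, x2 = 130/3, maximum W = 1430/3

The feasible region is unbounded (it extends along (2, 1), (1, 1)), but W strictly decreases along every unbounded feasible direction, so there is no improving ray and the maximum is attained at a vertex.

The optimum lies where -3x1 + 3x2 = 130 and x1 = 0.
Solving simultaneously gives x1 = 0, x2 = 130/3.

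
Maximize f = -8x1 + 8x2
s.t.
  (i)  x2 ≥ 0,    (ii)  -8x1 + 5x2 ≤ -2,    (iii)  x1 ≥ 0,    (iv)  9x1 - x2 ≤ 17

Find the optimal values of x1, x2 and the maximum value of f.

Corner points and f = -8x1 + 8x2:
  (1/4, 0) → f = -2
  (17/9, 0) → f = -136/9
  (83/37, 118/37) → f = 280/37

The optimum lies where -8x1 + 5x2 = -2 and 9x1 - x2 = 17.
Solving simultaneously gives x1 = 83/37, x2 = 118/37.

x1 = 83/37, x2 = 118/37, maximum f = 280/37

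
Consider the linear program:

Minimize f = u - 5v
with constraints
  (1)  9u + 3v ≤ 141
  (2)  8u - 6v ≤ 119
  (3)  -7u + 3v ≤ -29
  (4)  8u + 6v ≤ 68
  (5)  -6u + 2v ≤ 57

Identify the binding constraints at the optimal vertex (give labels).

Corner points and f = u - 5v:
  (-61/6, -601/18) → f = 1411/9
  (187/16, -17/4) → f = 527/16
  (63/11, 122/33) → f = -421/33

The minimum is at (63/11, 122/33). Substituting into each constraint, equality holds for (3) and (4); the remaining constraints have slack.

(3) and (4)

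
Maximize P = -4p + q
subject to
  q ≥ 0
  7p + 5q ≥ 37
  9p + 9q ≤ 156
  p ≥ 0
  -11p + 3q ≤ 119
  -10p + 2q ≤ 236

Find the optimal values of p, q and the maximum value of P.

p = 0, q = 52/3, maximum P = 52/3

Corner points and P = -4p + q:
  (37/7, 0) → P = -148/7
  (52/3, 0) → P = -208/3
  (0, 37/5) → P = 37/5
  (0, 52/3) → P = 52/3

The binding constraints are 9p + 9q = 156 and p = 0.
Solving simultaneously gives p = 0, q = 52/3.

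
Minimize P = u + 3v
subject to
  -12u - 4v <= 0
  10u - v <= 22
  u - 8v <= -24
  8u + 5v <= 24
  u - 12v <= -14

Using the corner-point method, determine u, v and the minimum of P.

u = -24/25, v = 72/25, minimum P = 192/25

Corner points and P = u + 3v:
  (-24/25, 72/25) → P = 192/25
  (-24/7, 72/7) → P = 192/7
  (24/23, 72/23) → P = 240/23

The binding constraints are -12u - 4v = 0 and u - 8v = -24.
Solving simultaneously gives u = -24/25, v = 72/25.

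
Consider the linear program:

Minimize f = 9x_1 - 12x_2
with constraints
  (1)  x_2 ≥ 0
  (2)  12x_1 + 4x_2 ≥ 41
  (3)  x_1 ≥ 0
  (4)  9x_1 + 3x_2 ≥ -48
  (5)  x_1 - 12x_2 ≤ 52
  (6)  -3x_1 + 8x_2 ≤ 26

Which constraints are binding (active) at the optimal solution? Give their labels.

Corner points and f = 9x_1 - 12x_2:
  (41/12, 0) → f = 123/4
  (52, 0) → f = 468
  (56/27, 145/36) → f = -89/3
The feasible region is unbounded (it extends along (12, 1), (8, 3)), but f strictly increases along every unbounded feasible direction, so there is no improving ray and the minimum is attained at a vertex.

The minimum is at (56/27, 145/36). Substituting into each constraint, equality holds for (2) and (6); the remaining constraints have slack.

(2) and (6)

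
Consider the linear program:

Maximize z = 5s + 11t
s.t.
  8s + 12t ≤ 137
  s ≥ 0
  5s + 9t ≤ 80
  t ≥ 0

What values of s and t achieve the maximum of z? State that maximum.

s = 0, t = 80/9, maximum z = 880/9

Extreme points and z = 5s + 11t:
  (0, 80/9) → z = 880/9
  (0, 0) → z = 0
  (16, 0) → z = 80

At the optimal vertex, s = 0 and 5s + 9t = 80.
Solving simultaneously gives s = 0, t = 80/9.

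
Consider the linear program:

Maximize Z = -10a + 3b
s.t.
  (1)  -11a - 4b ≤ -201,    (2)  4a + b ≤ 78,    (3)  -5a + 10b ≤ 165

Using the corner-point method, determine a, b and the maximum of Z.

a = 135/13, b = 282/13, maximum Z = -504/13

Vertices and Z = -10a + 3b:
  (111/5, -54/5) → Z = -1272/5
  (135/13, 282/13) → Z = -504/13
  (41/3, 70/3) → Z = -200/3

The optimum lies where -11a - 4b = -201 and -5a + 10b = 165.
Solving simultaneously gives a = 135/13, b = 282/13.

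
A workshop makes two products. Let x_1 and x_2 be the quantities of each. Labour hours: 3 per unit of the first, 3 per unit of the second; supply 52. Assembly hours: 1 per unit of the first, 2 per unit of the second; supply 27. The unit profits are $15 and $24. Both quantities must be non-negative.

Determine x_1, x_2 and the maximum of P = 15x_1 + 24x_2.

Feasible corners and P = 15x_1 + 24x_2:
  (0, 0) → P = 0
  (0, 27/2) → P = 324
  (52/3, 0) → P = 260
  (23/3, 29/3) → P = 347

The binding constraints are 3x_1 + 3x_2 = 52 and x_1 + 2x_2 = 27.
Solving simultaneously gives x_1 = 23/3, x_2 = 29/3.

x_1 = 23/3, x_2 = 29/3, maximum P = 347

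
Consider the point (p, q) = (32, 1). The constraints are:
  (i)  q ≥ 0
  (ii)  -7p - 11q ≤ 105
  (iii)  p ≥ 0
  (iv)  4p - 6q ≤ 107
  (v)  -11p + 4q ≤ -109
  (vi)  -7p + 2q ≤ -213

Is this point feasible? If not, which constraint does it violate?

Constraint (iv): 4p - 6q = 122, which is not ≤ 107. All other constraints are satisfied.

not feasible — violates (iv)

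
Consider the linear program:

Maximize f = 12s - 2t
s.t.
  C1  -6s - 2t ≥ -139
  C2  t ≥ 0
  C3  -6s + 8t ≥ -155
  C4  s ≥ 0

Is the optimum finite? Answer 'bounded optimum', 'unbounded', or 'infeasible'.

bounded optimum

Feasible corners and f = 12s - 2t:
  (139/6, 0) → f = 278
  (0, 139/2) → f = -139
  (0, 0) → f = 0
The feasible region has finitely many vertices and no improving ray; the maximum is 278 at (139/6, 0).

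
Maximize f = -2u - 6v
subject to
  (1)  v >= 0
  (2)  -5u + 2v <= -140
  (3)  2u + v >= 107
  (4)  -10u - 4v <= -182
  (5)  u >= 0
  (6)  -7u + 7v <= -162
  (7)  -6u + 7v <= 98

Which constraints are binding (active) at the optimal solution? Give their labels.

Vertices and f = -2u - 6v:
  (107/2, 0) → f = -107
  (911/21, 425/21) → f = -4372/21
  (260, 1658/7) → f = -13588/7
The feasible region is unbounded (it extends along (7, 6), (1, 0)), but f strictly decreases along every unbounded feasible direction, so there is no improving ray and the maximum is attained at a vertex.

The maximum is at (107/2, 0). Substituting into each constraint, equality holds for (1) and (3); the remaining constraints have slack.

(1) and (3)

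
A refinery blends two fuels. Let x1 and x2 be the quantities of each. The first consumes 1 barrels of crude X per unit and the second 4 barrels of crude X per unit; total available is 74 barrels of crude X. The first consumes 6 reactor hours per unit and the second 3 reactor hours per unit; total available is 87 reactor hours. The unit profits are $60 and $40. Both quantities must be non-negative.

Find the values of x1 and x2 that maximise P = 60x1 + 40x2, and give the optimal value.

x1 = 6, x2 = 17, maximum P = 1040

Feasible corners and P = 60x1 + 40x2:
  (0, 0) → P = 0
  (0, 37/2) → P = 740
  (29/2, 0) → P = 870
  (6, 17) → P = 1040

At the optimal vertex, x1 + 4x2 = 74 and 6x1 + 3x2 = 87.
Solving simultaneously gives x1 = 6, x2 = 17.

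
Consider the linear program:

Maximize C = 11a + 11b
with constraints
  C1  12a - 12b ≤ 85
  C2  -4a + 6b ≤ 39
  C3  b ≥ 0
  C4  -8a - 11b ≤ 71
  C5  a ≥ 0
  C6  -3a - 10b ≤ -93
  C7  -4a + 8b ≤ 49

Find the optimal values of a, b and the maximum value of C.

a = 317/12, b = 58/3, maximum C = 2013/4

Vertices and C = 11a + 11b:
  (983/78, 287/52) → C = 31097/156
  (317/12, 58/3) → C = 2013/4
  (127/32, 519/64) → C = 8503/64

The binding constraints are 12a - 12b = 85 and -4a + 8b = 49.
Solving simultaneously gives a = 317/12, b = 58/3.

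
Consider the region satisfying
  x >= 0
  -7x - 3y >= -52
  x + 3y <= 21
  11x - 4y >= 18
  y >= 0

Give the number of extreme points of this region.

Pairwise boundary intersections that survive every other constraint:
  (31/6, 95/18)
  (52/7, 0)
  (138/37, 213/37)
  (18/11, 0)

4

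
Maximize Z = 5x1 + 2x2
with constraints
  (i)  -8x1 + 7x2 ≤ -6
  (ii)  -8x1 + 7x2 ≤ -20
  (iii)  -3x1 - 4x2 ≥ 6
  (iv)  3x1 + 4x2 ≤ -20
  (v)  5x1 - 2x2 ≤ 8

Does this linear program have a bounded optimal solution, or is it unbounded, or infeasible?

Vertices and Z = 5x1 + 2x2:
  (-60/53, -220/53) → Z = -740/53
  (-4/13, -62/13) → Z = -144/13
The feasible region has finitely many vertices and no improving ray; the maximum is -144/13 at (-4/13, -62/13).

bounded optimum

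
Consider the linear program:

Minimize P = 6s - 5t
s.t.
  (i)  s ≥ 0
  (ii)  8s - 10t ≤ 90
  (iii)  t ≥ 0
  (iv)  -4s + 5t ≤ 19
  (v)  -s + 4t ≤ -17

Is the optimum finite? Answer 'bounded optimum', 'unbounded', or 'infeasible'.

infeasible

The boundaries s = 0 and 8s - 10t = 90 meet at (0, -9), but that point violates t ≥ 0. Every candidate vertex is excluded by some other constraint, so the feasible region is empty.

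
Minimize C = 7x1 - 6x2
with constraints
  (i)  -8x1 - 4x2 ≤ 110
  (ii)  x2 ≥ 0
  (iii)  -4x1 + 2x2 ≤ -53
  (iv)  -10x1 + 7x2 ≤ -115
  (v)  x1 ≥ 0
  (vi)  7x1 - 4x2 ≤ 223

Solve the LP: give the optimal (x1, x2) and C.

x1 = 367/3, x2 = 475/3, minimum C = -281/3

The optimum lies where -10x1 + 7x2 = -115 and 7x1 - 4x2 = 223.
Solving simultaneously gives x1 = 367/3, x2 = 475/3.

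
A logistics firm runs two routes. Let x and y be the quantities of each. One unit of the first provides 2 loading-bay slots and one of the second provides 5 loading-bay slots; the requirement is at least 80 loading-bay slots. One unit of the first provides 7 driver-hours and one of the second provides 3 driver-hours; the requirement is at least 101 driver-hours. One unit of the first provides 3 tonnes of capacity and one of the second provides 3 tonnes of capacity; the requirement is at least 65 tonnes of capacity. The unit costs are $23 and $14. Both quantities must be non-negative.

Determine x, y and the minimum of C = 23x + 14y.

x = 9, y = 38/3, minimum C = 1153/3

Extreme points and C = 23x + 14y:
  (0, 101/3) → C = 1414/3
  (40, 0) → C = 920
  (85/9, 110/9) → C = 1165/3
  (9, 38/3) → C = 1153/3
The feasible region is unbounded (it extends along (0, 1), (1, 0)), but C strictly increases along every unbounded feasible direction, so there is no improving ray and the minimum is attained at a vertex.

At the optimal vertex, 7x + 3y = 101 and 3x + 3y = 65.
Solving simultaneously gives x = 9, y = 38/3.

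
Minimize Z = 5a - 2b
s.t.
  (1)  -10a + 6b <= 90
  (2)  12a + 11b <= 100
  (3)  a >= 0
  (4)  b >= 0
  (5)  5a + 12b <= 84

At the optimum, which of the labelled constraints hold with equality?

(3) and (5)

Corner points and Z = 5a - 2b:
  (25/3, 0) → Z = 125/3
  (276/89, 508/89) → Z = 364/89
  (0, 0) → Z = 0
  (0, 7) → Z = -14

The minimum is at (0, 7). Substituting into each constraint, equality holds for (3) and (5); the remaining constraints have slack.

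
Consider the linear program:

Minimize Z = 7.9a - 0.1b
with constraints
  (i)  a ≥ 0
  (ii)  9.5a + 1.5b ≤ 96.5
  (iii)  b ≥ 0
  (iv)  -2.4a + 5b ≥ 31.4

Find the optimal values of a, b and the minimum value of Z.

a = 0, b = 193/3, minimum Z = -193/30

Corner points and Z = 7.9a - 0.1b:
  (0, 193/3) → Z = -193/30
  (0, 157/25) → Z = -157/250
  (622/73, 757/73) → Z = 48381/730

At the optimal vertex, a = 0 and 9.5a + 1.5b = 96.5.
Solving simultaneously gives a = 0, b = 193/3.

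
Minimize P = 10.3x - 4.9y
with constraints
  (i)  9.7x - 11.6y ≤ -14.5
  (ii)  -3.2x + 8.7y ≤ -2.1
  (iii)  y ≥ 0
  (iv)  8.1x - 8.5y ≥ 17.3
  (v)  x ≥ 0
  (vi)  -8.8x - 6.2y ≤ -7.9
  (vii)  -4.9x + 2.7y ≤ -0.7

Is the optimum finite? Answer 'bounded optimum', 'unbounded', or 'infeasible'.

infeasible

The boundaries 9.7x - 11.6y = -14.5 and 8.1x - 8.5y = 17.3 meet at (32393/1151, 28526/1151), but that point violates -3.2x + 8.7y ≤ -2.1. Every candidate vertex is excluded by some other constraint, so the feasible region is empty.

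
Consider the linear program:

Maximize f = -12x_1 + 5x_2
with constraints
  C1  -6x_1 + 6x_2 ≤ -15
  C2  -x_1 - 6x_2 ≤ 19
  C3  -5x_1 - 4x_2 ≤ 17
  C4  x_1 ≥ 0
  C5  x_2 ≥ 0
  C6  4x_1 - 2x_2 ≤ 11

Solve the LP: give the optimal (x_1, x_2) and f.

x_1 = 5/2, x_2 = 0, maximum f = -30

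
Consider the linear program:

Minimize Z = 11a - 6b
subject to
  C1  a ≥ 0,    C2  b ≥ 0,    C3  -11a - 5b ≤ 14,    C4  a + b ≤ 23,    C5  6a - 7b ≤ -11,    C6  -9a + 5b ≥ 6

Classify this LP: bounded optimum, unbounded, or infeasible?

Feasible corners and Z = 11a - 6b:
  (0, 23) → Z = -138
  (0, 11/7) → Z = -66/7
  (109/14, 213/14) → Z = -79/14
  (13/33, 21/11) → Z = -235/33
The feasible region has finitely many vertices and no improving ray; the minimum is -138 at (0, 23).

bounded optimum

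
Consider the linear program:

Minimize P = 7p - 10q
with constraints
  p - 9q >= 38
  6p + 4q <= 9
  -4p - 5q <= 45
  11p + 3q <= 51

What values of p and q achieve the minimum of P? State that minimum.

p = -215/41, q = -197/41, minimum P = 465/41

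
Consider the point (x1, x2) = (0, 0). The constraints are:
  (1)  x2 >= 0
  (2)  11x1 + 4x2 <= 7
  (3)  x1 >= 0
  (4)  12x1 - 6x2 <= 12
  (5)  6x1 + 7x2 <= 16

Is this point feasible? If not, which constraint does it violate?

feasible

(1): 0 ≥ 0 ✓
(2): 0 ≤ 7 ✓
(3): 0 ≥ 0 ✓
(4): 0 ≤ 12 ✓
(5): 0 ≤ 16 ✓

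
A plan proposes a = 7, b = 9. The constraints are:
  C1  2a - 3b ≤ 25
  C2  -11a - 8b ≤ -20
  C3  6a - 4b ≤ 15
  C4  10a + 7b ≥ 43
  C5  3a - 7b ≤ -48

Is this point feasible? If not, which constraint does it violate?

Constraint C5: 3a - 7b = -42, which is not ≤ -48. All other constraints are satisfied.

not feasible — violates C5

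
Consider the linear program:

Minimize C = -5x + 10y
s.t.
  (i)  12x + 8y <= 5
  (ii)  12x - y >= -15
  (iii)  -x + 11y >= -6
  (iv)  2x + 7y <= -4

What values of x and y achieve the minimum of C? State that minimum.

Corner points and C = -5x + 10y:
  (-171/131, -87/131) → C = -15/131
  (-109/86, -9/43) → C = 365/86
  (-2/29, -16/29) → C = -150/29

At the optimal vertex, -x + 11y = -6 and 2x + 7y = -4.
Solving simultaneously gives x = -2/29, y = -16/29.

x = -2/29, y = -16/29, minimum C = -150/29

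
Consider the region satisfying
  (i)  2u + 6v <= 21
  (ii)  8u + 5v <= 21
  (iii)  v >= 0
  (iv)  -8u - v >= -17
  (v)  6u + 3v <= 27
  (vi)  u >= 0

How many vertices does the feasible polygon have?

5

Pairwise boundary intersections that survive every other constraint:
  (21/38, 63/19)
  (0, 7/2)
  (2, 1)
  (17/8, 0)
  (0, 0)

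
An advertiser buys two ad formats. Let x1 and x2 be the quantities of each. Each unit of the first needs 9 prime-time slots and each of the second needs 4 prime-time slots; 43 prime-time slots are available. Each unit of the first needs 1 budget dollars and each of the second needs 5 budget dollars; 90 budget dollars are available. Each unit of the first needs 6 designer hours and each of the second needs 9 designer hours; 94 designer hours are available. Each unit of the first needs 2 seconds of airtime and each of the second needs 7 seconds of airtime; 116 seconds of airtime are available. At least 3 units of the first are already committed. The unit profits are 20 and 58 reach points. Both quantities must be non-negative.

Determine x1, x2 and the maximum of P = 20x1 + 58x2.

x1 = 3, x2 = 4, maximum P = 292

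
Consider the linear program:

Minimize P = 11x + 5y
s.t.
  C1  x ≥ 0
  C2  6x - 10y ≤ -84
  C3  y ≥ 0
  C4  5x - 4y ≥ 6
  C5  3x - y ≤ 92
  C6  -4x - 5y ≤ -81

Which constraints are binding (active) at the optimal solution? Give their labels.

C2 and C4

Feasible corners and P = 11x + 5y:
  (198/13, 228/13) → P = 3318/13
  (251/6, 67/2) → P = 1883/3
  (362/7, 442/7) → P = 6192/7

The minimum is at (198/13, 228/13). Substituting into each constraint, equality holds for C2 and C4; the remaining constraints have slack.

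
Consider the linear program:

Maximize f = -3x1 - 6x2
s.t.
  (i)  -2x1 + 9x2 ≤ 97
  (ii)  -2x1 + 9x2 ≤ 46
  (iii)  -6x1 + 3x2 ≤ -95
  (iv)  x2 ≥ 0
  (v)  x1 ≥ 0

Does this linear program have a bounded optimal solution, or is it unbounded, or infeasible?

Corner points and f = -3x1 - 6x2:
  (331/16, 233/24) → f = -1925/16
  (95/6, 0) → f = -95/2
The feasible region has finitely many vertices and no improving ray; the maximum is -95/2 at (95/6, 0).

bounded optimum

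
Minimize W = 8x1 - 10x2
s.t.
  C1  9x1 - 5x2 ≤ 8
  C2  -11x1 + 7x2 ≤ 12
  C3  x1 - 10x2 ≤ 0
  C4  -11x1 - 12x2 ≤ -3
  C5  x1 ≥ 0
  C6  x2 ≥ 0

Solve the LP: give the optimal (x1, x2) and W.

x1 = 29/2, x2 = 49/2, minimum W = -129

At the optimal vertex, 9x1 - 5x2 = 8 and -11x1 + 7x2 = 12.
Solving simultaneously gives x1 = 29/2, x2 = 49/2.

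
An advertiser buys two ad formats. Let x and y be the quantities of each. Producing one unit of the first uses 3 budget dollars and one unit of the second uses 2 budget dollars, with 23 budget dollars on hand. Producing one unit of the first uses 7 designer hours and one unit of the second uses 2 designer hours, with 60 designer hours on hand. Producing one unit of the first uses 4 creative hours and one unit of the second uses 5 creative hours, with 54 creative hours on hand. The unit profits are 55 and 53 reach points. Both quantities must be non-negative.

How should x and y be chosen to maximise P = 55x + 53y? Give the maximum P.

Feasible corners and P = 55x + 53y:
  (0, 0) → P = 0
  (0, 54/5) → P = 2862/5
  (23/3, 0) → P = 1265/3
  (1, 10) → P = 585

x = 1, y = 10, maximum P = 585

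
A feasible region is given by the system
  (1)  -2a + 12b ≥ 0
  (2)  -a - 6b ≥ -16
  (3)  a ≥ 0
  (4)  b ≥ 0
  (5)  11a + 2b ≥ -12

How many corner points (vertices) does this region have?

Pairwise boundary intersections that survive every other constraint:
  (8, 4/3)
  (0, 0)
  (0, 8/3)

3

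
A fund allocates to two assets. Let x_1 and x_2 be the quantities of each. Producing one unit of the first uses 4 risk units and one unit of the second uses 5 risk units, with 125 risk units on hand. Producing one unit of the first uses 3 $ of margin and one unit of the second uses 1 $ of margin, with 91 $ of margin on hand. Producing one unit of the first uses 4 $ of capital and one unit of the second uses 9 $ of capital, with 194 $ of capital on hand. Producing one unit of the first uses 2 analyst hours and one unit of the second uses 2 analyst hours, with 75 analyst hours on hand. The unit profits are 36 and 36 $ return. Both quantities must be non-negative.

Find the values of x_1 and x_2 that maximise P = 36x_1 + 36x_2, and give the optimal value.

The optimum lies where 4x_1 + 5x_2 = 125 and 3x_1 + x_2 = 91.
Solving simultaneously gives x_1 = 30, x_2 = 1.

x_1 = 30, x_2 = 1, maximum P = 1116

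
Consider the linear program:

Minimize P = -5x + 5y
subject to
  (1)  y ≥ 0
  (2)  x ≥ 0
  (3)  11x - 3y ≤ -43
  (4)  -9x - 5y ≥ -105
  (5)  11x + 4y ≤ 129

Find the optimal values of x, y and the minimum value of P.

Corner points and P = -5x + 5y:
  (0, 43/3) → P = 215/3
  (0, 21) → P = 105
  (50/41, 771/41) → P = 3605/41

x = 0, y = 43/3, minimum P = 215/3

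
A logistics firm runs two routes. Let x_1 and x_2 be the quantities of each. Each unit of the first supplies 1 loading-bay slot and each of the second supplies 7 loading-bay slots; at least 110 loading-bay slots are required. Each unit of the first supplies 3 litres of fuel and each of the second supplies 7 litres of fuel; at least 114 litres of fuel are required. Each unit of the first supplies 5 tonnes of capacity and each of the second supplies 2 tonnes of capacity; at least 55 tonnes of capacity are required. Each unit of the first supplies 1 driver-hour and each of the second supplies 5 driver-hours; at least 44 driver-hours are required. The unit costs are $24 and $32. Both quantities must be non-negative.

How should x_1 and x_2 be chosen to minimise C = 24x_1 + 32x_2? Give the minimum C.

x_1 = 5, x_2 = 15, minimum C = 600

Feasible corners and C = 24x_1 + 32x_2:
  (0, 55/2) → C = 880
  (110, 0) → C = 2640
  (5, 15) → C = 600
The feasible region is unbounded (it extends along (0, 1), (1, 0)), but C strictly increases along every unbounded feasible direction, so there is no improving ray and the minimum is attained at a vertex.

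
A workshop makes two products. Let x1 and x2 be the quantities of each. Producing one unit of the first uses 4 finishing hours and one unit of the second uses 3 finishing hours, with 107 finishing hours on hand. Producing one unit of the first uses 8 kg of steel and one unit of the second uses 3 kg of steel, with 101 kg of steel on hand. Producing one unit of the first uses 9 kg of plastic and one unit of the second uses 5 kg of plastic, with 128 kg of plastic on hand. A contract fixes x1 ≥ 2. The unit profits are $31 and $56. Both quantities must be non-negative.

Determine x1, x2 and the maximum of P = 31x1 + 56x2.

Vertices and P = 31x1 + 56x2:
  (101/8, 0) → P = 3131/8
  (2, 0) → P = 62
  (121/13, 115/13) → P = 10191/13
  (2, 22) → P = 1294

The optimum lies where 9x1 + 5x2 = 128 and x1 = 2.
Solving simultaneously gives x1 = 2, x2 = 22.

x1 = 2, x2 = 22, maximum P = 1294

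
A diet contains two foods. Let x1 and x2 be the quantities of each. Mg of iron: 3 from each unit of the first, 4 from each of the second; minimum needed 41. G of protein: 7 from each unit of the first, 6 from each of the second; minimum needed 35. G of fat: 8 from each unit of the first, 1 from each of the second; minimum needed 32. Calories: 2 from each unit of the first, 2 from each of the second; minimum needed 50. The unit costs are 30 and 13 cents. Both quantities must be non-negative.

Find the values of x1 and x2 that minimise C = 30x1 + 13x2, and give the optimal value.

Feasible corners and C = 30x1 + 13x2:
  (0, 32) → C = 416
  (25, 0) → C = 750
  (1, 24) → C = 342
The feasible region is unbounded (it extends along (0, 1), (1, 0)), but C strictly increases along every unbounded feasible direction, so there is no improving ray and the minimum is attained at a vertex.

x1 = 1, x2 = 24, minimum C = 342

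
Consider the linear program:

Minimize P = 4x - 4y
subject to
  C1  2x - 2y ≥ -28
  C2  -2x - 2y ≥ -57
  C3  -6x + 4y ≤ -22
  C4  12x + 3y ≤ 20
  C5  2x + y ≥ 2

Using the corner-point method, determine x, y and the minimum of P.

x = 73/33, y = -24/11, minimum P = 580/33

Extreme points and P = 4x - 4y:
  (73/33, -24/11) → P = 580/33
  (15/7, -16/7) → P = 124/7
  (7/3, -8/3) → P = 20

At the optimal vertex, -6x + 4y = -22 and 12x + 3y = 20.
Solving simultaneously gives x = 73/33, y = -24/11.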